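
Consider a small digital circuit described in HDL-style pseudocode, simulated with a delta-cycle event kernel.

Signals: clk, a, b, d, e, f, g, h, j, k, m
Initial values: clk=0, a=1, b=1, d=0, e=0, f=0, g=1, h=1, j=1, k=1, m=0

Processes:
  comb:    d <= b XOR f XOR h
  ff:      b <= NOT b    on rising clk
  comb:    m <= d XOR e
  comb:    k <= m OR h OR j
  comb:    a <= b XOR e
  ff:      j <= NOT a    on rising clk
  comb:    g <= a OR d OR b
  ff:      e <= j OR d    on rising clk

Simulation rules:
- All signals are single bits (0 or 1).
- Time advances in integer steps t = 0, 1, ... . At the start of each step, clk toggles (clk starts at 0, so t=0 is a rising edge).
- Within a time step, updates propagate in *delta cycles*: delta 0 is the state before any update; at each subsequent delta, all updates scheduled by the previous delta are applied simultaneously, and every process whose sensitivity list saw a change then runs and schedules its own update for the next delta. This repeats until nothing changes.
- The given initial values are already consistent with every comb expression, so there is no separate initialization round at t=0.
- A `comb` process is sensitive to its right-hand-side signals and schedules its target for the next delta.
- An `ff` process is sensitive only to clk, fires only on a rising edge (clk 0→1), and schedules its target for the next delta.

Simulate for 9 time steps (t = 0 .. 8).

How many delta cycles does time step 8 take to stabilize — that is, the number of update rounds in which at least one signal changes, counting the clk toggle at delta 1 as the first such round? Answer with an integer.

4

t0.Δ0 clk=0 j=1 d=0 f=0 h=1 a=1 e=0 g=1 m=0 k=1 b=1
t0.Δ1 clk=1 j=1 d=0 f=0 h=1 a=1 e=0 g=1 m=0 k=1 b=1
t0.Δ2 clk=1 j=0 d=0 f=0 h=1 a=1 e=1 g=1 m=0 k=1 b=0
t0.Δ3 clk=1 j=0 d=1 f=0 h=1 a=1 e=1 g=1 m=1 k=1 b=0
t0.Δ4 clk=1 j=0 d=1 f=0 h=1 a=1 e=1 g=1 m=0 k=1 b=0
t1.Δ0 clk=1 j=0 d=1 f=0 h=1 a=1 e=1 g=1 m=0 k=1 b=0
t1.Δ1 clk=0 j=0 d=1 f=0 h=1 a=1 e=1 g=1 m=0 k=1 b=0
t2.Δ0 clk=0 j=0 d=1 f=0 h=1 a=1 e=1 g=1 m=0 k=1 b=0
t2.Δ1 clk=1 j=0 d=1 f=0 h=1 a=1 e=1 g=1 m=0 k=1 b=0
t2.Δ2 clk=1 j=0 d=1 f=0 h=1 a=1 e=1 g=1 m=0 k=1 b=1
t2.Δ3 clk=1 j=0 d=0 f=0 h=1 a=0 e=1 g=1 m=0 k=1 b=1
t2.Δ4 clk=1 j=0 d=0 f=0 h=1 a=0 e=1 g=1 m=1 k=1 b=1
t3.Δ0 clk=1 j=0 d=0 f=0 h=1 a=0 e=1 g=1 m=1 k=1 b=1
t3.Δ1 clk=0 j=0 d=0 f=0 h=1 a=0 e=1 g=1 m=1 k=1 b=1
t4.Δ0 clk=0 j=0 d=0 f=0 h=1 a=0 e=1 g=1 m=1 k=1 b=1
t4.Δ1 clk=1 j=0 d=0 f=0 h=1 a=0 e=1 g=1 m=1 k=1 b=1
t4.Δ2 clk=1 j=1 d=0 f=0 h=1 a=0 e=0 g=1 m=1 k=1 b=0
t4.Δ3 clk=1 j=1 d=1 f=0 h=1 a=0 e=0 g=0 m=0 k=1 b=0
t4.Δ4 clk=1 j=1 d=1 f=0 h=1 a=0 e=0 g=1 m=1 k=1 b=0
t5.Δ0 clk=1 j=1 d=1 f=0 h=1 a=0 e=0 g=1 m=1 k=1 b=0
t5.Δ1 clk=0 j=1 d=1 f=0 h=1 a=0 e=0 g=1 m=1 k=1 b=0
t6.Δ0 clk=0 j=1 d=1 f=0 h=1 a=0 e=0 g=1 m=1 k=1 b=0
t6.Δ1 clk=1 j=1 d=1 f=0 h=1 a=0 e=0 g=1 m=1 k=1 b=0
t6.Δ2 clk=1 j=1 d=1 f=0 h=1 a=0 e=1 g=1 m=1 k=1 b=1
t6.Δ3 clk=1 j=1 d=0 f=0 h=1 a=0 e=1 g=1 m=0 k=1 b=1
t6.Δ4 clk=1 j=1 d=0 f=0 h=1 a=0 e=1 g=1 m=1 k=1 b=1
t7.Δ0 clk=1 j=1 d=0 f=0 h=1 a=0 e=1 g=1 m=1 k=1 b=1
t7.Δ1 clk=0 j=1 d=0 f=0 h=1 a=0 e=1 g=1 m=1 k=1 b=1
t8.Δ0 clk=0 j=1 d=0 f=0 h=1 a=0 e=1 g=1 m=1 k=1 b=1
t8.Δ1 clk=1 j=1 d=0 f=0 h=1 a=0 e=1 g=1 m=1 k=1 b=1
t8.Δ2 clk=1 j=1 d=0 f=0 h=1 a=0 e=1 g=1 m=1 k=1 b=0
t8.Δ3 clk=1 j=1 d=1 f=0 h=1 a=1 e=1 g=0 m=1 k=1 b=0
t8.Δ4 clk=1 j=1 d=1 f=0 h=1 a=1 e=1 g=1 m=0 k=1 b=0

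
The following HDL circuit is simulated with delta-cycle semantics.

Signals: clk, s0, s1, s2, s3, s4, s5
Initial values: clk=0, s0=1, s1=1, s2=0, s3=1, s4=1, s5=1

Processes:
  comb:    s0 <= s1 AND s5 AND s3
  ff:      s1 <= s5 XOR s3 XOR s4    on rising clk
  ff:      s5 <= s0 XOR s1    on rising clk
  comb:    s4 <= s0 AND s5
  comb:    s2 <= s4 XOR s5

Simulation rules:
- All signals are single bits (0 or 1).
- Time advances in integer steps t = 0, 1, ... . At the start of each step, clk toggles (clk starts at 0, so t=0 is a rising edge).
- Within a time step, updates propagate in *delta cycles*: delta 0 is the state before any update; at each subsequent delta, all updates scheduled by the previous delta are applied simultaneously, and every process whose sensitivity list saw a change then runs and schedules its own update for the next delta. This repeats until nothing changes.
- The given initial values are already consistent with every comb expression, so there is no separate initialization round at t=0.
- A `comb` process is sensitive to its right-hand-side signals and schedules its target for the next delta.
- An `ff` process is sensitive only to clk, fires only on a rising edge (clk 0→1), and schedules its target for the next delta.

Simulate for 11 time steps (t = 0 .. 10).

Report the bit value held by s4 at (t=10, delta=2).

t=0 Δ0: s3=1 s4=1 s1=1 clk=0 s5=1 s2=0 s0=1
  Δ1: clk:0→1
  Δ2: s5:1→0
  Δ3: s4:1→0, s2:0→1, s0:1→0
  Δ4: s2:1→0
  (4Δ to stable)
t=1 Δ0: s3=1 s4=0 s1=1 clk=1 s5=0 s2=0 s0=0
  Δ1: clk:1→0
  (1Δ to stable)
t=2 Δ0: s3=1 s4=0 s1=1 clk=0 s5=0 s2=0 s0=0
  Δ1: clk:0→1
  Δ2: s5:0→1
  Δ3: s2:0→1, s0:0→1
  Δ4: s4:0→1
  Δ5: s2:1→0
  (5Δ to stable)
t=3 Δ0: s3=1 s4=1 s1=1 clk=1 s5=1 s2=0 s0=1
  Δ1: clk:1→0
  (1Δ to stable)
t=4 Δ0: s3=1 s4=1 s1=1 clk=0 s5=1 s2=0 s0=1
  Δ1: clk:0→1
  Δ2: s5:1→0
  Δ3: s4:1→0, s2:0→1, s0:1→0
  Δ4: s2:1→0
  (4Δ to stable)
t=5 Δ0: s3=1 s4=0 s1=1 clk=1 s5=0 s2=0 s0=0
  Δ1: clk:1→0
  (1Δ to stable)
t=6 Δ0: s3=1 s4=0 s1=1 clk=0 s5=0 s2=0 s0=0
  Δ1: clk:0→1
  Δ2: s5:0→1
  Δ3: s2:0→1, s0:0→1
  Δ4: s4:0→1
  Δ5: s2:1→0
  (5Δ to stable)
t=7 Δ0: s3=1 s4=1 s1=1 clk=1 s5=1 s2=0 s0=1
  Δ1: clk:1→0
  (1Δ to stable)
t=8 Δ0: s3=1 s4=1 s1=1 clk=0 s5=1 s2=0 s0=1
  Δ1: clk:0→1
  Δ2: s5:1→0
  Δ3: s4:1→0, s2:0→1, s0:1→0
  Δ4: s2:1→0
  (4Δ to stable)
t=9 Δ0: s3=1 s4=0 s1=1 clk=1 s5=0 s2=0 s0=0
  Δ1: clk:1→0
  (1Δ to stable)
t=10 Δ0: s3=1 s4=0 s1=1 clk=0 s5=0 s2=0 s0=0
  Δ1: clk:0→1
  Δ2: s5:0→1
  Δ3: s2:0→1, s0:0→1
  Δ4: s4:0→1
  Δ5: s2:1→0
  (5Δ to stable)

0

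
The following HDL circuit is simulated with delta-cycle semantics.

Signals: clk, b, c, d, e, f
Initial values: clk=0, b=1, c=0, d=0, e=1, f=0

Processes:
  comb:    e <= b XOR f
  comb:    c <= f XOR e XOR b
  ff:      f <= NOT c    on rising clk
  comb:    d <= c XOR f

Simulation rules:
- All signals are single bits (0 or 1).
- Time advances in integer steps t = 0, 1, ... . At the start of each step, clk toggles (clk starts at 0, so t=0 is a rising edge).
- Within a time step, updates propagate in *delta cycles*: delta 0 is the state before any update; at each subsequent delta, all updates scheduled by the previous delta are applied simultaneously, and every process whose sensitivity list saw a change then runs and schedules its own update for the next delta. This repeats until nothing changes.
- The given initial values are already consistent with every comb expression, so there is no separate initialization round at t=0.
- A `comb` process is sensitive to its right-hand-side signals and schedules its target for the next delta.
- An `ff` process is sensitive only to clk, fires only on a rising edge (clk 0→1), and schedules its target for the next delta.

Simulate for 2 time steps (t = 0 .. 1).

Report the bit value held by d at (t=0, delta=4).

t=0 Δ0: d=0 b=1 e=1 c=0 f=0 clk=0
  Δ1: clk:0→1
  Δ2: f:0→1
  Δ3: d:0→1, e:1→0, c:0→1
  Δ4: d:1→0, c:1→0
  Δ5: d:0→1
  (5Δ to stable)
t=1 Δ0: d=1 b=1 e=0 c=0 f=1 clk=1
  Δ1: clk:1→0
  (1Δ to stable)

0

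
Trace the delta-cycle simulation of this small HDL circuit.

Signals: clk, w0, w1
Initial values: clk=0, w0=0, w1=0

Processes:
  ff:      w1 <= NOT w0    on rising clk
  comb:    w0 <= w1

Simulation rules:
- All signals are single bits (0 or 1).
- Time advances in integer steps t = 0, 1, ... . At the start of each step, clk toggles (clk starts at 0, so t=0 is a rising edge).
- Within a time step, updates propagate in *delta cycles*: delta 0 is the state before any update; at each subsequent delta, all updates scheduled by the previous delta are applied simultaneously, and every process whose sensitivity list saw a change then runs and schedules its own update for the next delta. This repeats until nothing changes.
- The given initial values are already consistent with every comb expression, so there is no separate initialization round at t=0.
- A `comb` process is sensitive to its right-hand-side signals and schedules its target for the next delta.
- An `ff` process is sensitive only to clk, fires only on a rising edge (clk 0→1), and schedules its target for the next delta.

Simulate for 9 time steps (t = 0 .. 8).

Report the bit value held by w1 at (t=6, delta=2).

0

t0.Δ0 w0=0 w1=0 clk=0
t0.Δ1 w0=0 w1=0 clk=1
t0.Δ2 w0=0 w1=1 clk=1
t0.Δ3 w0=1 w1=1 clk=1
t1.Δ0 w0=1 w1=1 clk=1
t1.Δ1 w0=1 w1=1 clk=0
t2.Δ0 w0=1 w1=1 clk=0
t2.Δ1 w0=1 w1=1 clk=1
t2.Δ2 w0=1 w1=0 clk=1
t2.Δ3 w0=0 w1=0 clk=1
t3.Δ0 w0=0 w1=0 clk=1
t3.Δ1 w0=0 w1=0 clk=0
t4.Δ0 w0=0 w1=0 clk=0
t4.Δ1 w0=0 w1=0 clk=1
t4.Δ2 w0=0 w1=1 clk=1
t4.Δ3 w0=1 w1=1 clk=1
t5.Δ0 w0=1 w1=1 clk=1
t5.Δ1 w0=1 w1=1 clk=0
t6.Δ0 w0=1 w1=1 clk=0
t6.Δ1 w0=1 w1=1 clk=1
t6.Δ2 w0=1 w1=0 clk=1
t6.Δ3 w0=0 w1=0 clk=1
t7.Δ0 w0=0 w1=0 clk=1
t7.Δ1 w0=0 w1=0 clk=0
t8.Δ0 w0=0 w1=0 clk=0
t8.Δ1 w0=0 w1=0 clk=1
t8.Δ2 w0=0 w1=1 clk=1
t8.Δ3 w0=1 w1=1 clk=1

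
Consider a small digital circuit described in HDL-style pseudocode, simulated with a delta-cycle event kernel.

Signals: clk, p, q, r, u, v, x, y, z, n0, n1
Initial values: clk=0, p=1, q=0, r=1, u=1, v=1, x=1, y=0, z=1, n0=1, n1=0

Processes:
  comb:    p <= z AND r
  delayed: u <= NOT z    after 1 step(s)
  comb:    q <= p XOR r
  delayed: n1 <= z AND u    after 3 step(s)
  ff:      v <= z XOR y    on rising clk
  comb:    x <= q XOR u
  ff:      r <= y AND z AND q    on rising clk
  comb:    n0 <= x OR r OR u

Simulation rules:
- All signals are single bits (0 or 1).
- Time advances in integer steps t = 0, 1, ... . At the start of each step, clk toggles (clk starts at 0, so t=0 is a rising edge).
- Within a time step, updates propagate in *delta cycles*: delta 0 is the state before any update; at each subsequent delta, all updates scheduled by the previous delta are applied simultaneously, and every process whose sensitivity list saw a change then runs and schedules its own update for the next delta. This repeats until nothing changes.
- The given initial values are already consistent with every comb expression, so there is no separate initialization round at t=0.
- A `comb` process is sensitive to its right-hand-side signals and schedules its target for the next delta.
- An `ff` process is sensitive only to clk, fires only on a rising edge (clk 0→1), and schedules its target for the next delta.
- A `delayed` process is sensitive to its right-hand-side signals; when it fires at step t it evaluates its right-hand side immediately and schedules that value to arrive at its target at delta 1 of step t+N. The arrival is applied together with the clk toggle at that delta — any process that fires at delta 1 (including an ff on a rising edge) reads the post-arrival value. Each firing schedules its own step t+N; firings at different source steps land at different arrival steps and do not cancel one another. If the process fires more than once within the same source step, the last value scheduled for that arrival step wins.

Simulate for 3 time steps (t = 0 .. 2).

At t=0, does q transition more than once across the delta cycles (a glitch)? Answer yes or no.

[bits: r,n1,y,u,clk,x,n0,q,z,v,p]
t=0: Δ0=10010110111 Δ1=10011110111 Δ2=00011110111 Δ3=00011111110 Δ4=00011010110 Δ5=00011110110 | 5Δ
t=1: Δ0=00011110110 Δ1=00010110110 | 1Δ
t=2: Δ0=00010110110 Δ1=00011110110 | 1Δ

yes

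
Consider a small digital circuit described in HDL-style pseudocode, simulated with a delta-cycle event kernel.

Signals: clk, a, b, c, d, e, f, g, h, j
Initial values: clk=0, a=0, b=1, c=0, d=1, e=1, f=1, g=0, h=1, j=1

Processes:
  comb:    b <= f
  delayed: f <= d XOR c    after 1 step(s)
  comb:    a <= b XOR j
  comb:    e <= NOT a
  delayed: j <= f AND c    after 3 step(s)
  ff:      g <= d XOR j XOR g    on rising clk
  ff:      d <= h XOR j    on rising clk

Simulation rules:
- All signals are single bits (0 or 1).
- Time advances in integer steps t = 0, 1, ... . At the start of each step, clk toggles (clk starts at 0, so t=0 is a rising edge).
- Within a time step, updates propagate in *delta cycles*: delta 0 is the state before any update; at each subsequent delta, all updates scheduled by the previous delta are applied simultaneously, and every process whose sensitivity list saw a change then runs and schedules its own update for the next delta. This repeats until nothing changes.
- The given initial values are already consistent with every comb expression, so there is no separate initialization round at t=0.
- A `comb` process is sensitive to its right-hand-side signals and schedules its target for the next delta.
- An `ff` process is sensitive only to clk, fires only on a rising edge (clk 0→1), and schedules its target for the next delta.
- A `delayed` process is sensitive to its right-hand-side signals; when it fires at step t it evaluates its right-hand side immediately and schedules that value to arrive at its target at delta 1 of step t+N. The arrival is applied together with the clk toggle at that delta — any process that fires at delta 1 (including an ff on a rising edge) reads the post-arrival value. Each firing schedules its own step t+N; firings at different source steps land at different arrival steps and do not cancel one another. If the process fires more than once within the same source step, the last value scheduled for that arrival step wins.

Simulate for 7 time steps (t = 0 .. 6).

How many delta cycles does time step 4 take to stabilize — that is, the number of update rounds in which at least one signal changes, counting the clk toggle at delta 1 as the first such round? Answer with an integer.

3

t=0 Δ0: b=1 a=0 c=0 g=0 j=1 e=1 d=1 clk=0 h=1 f=1
  Δ1: clk:0→1
  Δ2: d:1→0
  (2Δ to stable)
t=1 Δ0: b=1 a=0 c=0 g=0 j=1 e=1 d=0 clk=1 h=1 f=1
  Δ1: clk:1→0, f:1→0
  Δ2: b:1→0
  Δ3: a:0→1
  Δ4: e:1→0
  (4Δ to stable)
t=2 Δ0: b=0 a=1 c=0 g=0 j=1 e=0 d=0 clk=0 h=1 f=0
  Δ1: clk:0→1
  Δ2: g:0→1
  (2Δ to stable)
t=3 Δ0: b=0 a=1 c=0 g=1 j=1 e=0 d=0 clk=1 h=1 f=0
  Δ1: clk:1→0
  (1Δ to stable)
t=4 Δ0: b=0 a=1 c=0 g=1 j=1 e=0 d=0 clk=0 h=1 f=0
  Δ1: j:1→0, clk:0→1
  Δ2: a:1→0, d:0→1
  Δ3: e:0→1
  (3Δ to stable)
t=5 Δ0: b=0 a=0 c=0 g=1 j=0 e=1 d=1 clk=1 h=1 f=0
  Δ1: clk:1→0, f:0→1
  Δ2: b:0→1
  Δ3: a:0→1
  Δ4: e:1→0
  (4Δ to stable)
t=6 Δ0: b=1 a=1 c=0 g=1 j=0 e=0 d=1 clk=0 h=1 f=1
  Δ1: clk:0→1
  Δ2: g:1→0
  (2Δ to stable)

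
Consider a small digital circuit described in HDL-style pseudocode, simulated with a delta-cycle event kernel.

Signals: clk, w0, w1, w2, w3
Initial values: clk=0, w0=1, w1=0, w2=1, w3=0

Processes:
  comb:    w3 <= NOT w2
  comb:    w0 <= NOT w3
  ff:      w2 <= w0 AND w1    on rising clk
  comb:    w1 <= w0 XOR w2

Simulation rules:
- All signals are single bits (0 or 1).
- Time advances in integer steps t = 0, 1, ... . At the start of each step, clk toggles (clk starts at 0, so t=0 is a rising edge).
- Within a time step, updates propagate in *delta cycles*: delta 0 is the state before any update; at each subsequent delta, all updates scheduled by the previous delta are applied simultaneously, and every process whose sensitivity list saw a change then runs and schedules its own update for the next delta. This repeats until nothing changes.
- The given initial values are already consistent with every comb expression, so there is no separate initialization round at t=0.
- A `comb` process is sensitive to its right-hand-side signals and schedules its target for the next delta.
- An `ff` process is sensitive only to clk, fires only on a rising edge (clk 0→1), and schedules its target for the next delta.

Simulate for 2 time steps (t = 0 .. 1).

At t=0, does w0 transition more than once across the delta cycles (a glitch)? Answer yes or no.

no

[bits: w1,clk,w3,w0,w2]
t=0: Δ0=00011 Δ1=01011 Δ2=01010 Δ3=11110 Δ4=11100 Δ5=01100 | 5Δ
t=1: Δ0=01100 Δ1=00100 | 1Δ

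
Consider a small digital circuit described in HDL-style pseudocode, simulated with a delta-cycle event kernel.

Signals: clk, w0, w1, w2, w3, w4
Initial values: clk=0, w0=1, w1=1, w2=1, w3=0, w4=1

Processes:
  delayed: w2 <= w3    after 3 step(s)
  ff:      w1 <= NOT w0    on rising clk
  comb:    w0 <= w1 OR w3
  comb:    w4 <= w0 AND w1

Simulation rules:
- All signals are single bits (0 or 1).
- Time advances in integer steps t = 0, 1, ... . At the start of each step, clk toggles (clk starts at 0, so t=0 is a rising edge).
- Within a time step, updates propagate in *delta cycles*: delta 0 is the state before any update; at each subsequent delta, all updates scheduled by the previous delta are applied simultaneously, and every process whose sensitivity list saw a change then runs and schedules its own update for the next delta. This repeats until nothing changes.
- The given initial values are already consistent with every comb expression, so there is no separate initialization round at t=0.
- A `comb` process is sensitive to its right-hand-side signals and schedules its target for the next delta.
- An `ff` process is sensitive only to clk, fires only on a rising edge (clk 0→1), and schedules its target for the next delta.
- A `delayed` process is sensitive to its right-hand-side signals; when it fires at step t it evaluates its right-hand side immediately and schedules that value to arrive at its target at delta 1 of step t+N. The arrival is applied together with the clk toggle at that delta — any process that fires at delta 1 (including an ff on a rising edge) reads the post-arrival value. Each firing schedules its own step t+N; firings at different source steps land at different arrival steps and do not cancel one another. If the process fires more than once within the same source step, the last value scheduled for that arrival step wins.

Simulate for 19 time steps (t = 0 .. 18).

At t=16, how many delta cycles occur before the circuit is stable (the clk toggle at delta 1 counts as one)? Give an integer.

t=0 Δ0: w1=1 w4=1 clk=0 w2=1 w0=1 w3=0
  Δ1: clk:0→1
  Δ2: w1:1→0
  Δ3: w4:1→0, w0:1→0
  (3Δ to stable)
t=1 Δ0: w1=0 w4=0 clk=1 w2=1 w0=0 w3=0
  Δ1: clk:1→0
  (1Δ to stable)
t=2 Δ0: w1=0 w4=0 clk=0 w2=1 w0=0 w3=0
  Δ1: clk:0→1
  Δ2: w1:0→1
  Δ3: w0:0→1
  Δ4: w4:0→1
  (4Δ to stable)
t=3 Δ0: w1=1 w4=1 clk=1 w2=1 w0=1 w3=0
  Δ1: clk:1→0
  (1Δ to stable)
t=4 Δ0: w1=1 w4=1 clk=0 w2=1 w0=1 w3=0
  Δ1: clk:0→1
  Δ2: w1:1→0
  Δ3: w4:1→0, w0:1→0
  (3Δ to stable)
t=5 Δ0: w1=0 w4=0 clk=1 w2=1 w0=0 w3=0
  Δ1: clk:1→0
  (1Δ to stable)
t=6 Δ0: w1=0 w4=0 clk=0 w2=1 w0=0 w3=0
  Δ1: clk:0→1
  Δ2: w1:0→1
  Δ3: w0:0→1
  Δ4: w4:0→1
  (4Δ to stable)
t=7 Δ0: w1=1 w4=1 clk=1 w2=1 w0=1 w3=0
  Δ1: clk:1→0
  (1Δ to stable)
t=8 Δ0: w1=1 w4=1 clk=0 w2=1 w0=1 w3=0
  Δ1: clk:0→1
  Δ2: w1:1→0
  Δ3: w4:1→0, w0:1→0
  (3Δ to stable)
t=9 Δ0: w1=0 w4=0 clk=1 w2=1 w0=0 w3=0
  Δ1: clk:1→0
  (1Δ to stable)
t=10 Δ0: w1=0 w4=0 clk=0 w2=1 w0=0 w3=0
  Δ1: clk:0→1
  Δ2: w1:0→1
  Δ3: w0:0→1
  Δ4: w4:0→1
  (4Δ to stable)
t=11 Δ0: w1=1 w4=1 clk=1 w2=1 w0=1 w3=0
  Δ1: clk:1→0
  (1Δ to stable)
t=12 Δ0: w1=1 w4=1 clk=0 w2=1 w0=1 w3=0
  Δ1: clk:0→1
  Δ2: w1:1→0
  Δ3: w4:1→0, w0:1→0
  (3Δ to stable)
t=13 Δ0: w1=0 w4=0 clk=1 w2=1 w0=0 w3=0
  Δ1: clk:1→0
  (1Δ to stable)
t=14 Δ0: w1=0 w4=0 clk=0 w2=1 w0=0 w3=0
  Δ1: clk:0→1
  Δ2: w1:0→1
  Δ3: w0:0→1
  Δ4: w4:0→1
  (4Δ to stable)
t=15 Δ0: w1=1 w4=1 clk=1 w2=1 w0=1 w3=0
  Δ1: clk:1→0
  (1Δ to stable)
t=16 Δ0: w1=1 w4=1 clk=0 w2=1 w0=1 w3=0
  Δ1: clk:0→1
  Δ2: w1:1→0
  Δ3: w4:1→0, w0:1→0
  (3Δ to stable)
t=17 Δ0: w1=0 w4=0 clk=1 w2=1 w0=0 w3=0
  Δ1: clk:1→0
  (1Δ to stable)
t=18 Δ0: w1=0 w4=0 clk=0 w2=1 w0=0 w3=0
  Δ1: clk:0→1
  Δ2: w1:0→1
  Δ3: w0:0→1
  Δ4: w4:0→1
  (4Δ to stable)

3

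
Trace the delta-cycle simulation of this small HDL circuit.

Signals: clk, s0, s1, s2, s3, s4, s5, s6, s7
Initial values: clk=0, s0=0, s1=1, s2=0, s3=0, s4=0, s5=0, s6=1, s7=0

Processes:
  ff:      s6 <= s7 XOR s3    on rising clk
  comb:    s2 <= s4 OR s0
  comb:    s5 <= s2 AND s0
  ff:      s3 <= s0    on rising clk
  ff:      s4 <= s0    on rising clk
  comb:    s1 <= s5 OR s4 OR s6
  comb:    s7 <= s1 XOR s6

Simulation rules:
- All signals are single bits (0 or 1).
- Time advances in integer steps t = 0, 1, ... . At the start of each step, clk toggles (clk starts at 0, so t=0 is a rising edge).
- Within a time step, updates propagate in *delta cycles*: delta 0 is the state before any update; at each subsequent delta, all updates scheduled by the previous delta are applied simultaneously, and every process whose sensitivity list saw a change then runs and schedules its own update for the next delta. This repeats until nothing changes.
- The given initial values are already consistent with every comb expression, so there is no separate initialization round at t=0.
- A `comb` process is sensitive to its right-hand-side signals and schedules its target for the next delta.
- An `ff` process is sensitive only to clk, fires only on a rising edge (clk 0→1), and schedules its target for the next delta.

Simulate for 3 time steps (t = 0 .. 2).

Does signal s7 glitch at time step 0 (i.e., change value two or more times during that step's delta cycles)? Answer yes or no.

yes

t0.Δ0 s0=0 s2=0 s5=0 s7=0 s3=0 s1=1 s4=0 s6=1 clk=0
t0.Δ1 s0=0 s2=0 s5=0 s7=0 s3=0 s1=1 s4=0 s6=1 clk=1
t0.Δ2 s0=0 s2=0 s5=0 s7=0 s3=0 s1=1 s4=0 s6=0 clk=1
t0.Δ3 s0=0 s2=0 s5=0 s7=1 s3=0 s1=0 s4=0 s6=0 clk=1
t0.Δ4 s0=0 s2=0 s5=0 s7=0 s3=0 s1=0 s4=0 s6=0 clk=1
t1.Δ0 s0=0 s2=0 s5=0 s7=0 s3=0 s1=0 s4=0 s6=0 clk=1
t1.Δ1 s0=0 s2=0 s5=0 s7=0 s3=0 s1=0 s4=0 s6=0 clk=0
t2.Δ0 s0=0 s2=0 s5=0 s7=0 s3=0 s1=0 s4=0 s6=0 clk=0
t2.Δ1 s0=0 s2=0 s5=0 s7=0 s3=0 s1=0 s4=0 s6=0 clk=1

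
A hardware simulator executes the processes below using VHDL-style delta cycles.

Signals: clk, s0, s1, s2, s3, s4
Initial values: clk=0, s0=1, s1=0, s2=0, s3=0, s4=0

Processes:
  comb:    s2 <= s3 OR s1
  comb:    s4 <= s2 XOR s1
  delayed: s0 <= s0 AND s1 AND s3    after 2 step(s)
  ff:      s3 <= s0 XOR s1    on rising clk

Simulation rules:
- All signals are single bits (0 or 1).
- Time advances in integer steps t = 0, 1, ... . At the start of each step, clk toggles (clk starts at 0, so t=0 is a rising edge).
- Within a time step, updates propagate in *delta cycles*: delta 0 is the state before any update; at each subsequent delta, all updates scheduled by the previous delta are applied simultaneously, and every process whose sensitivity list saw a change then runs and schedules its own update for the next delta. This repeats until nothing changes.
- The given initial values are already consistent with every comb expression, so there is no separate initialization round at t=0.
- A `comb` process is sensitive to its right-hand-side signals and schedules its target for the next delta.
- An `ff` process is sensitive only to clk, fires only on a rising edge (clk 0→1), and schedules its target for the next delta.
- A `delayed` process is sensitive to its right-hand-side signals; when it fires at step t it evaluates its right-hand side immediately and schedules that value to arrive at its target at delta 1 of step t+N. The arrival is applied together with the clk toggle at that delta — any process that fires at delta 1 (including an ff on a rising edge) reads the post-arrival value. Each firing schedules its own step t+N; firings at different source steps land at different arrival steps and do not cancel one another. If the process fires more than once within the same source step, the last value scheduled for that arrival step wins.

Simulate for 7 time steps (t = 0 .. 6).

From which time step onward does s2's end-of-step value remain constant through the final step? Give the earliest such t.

t0.Δ0 s0=1 s1=0 s3=0 s4=0 s2=0 clk=0
t0.Δ1 s0=1 s1=0 s3=0 s4=0 s2=0 clk=1
t0.Δ2 s0=1 s1=0 s3=1 s4=0 s2=0 clk=1
t0.Δ3 s0=1 s1=0 s3=1 s4=0 s2=1 clk=1
t0.Δ4 s0=1 s1=0 s3=1 s4=1 s2=1 clk=1
t1.Δ0 s0=1 s1=0 s3=1 s4=1 s2=1 clk=1
t1.Δ1 s0=1 s1=0 s3=1 s4=1 s2=1 clk=0
t2.Δ0 s0=1 s1=0 s3=1 s4=1 s2=1 clk=0
t2.Δ1 s0=0 s1=0 s3=1 s4=1 s2=1 clk=1
t2.Δ2 s0=0 s1=0 s3=0 s4=1 s2=1 clk=1
t2.Δ3 s0=0 s1=0 s3=0 s4=1 s2=0 clk=1
t2.Δ4 s0=0 s1=0 s3=0 s4=0 s2=0 clk=1
t3.Δ0 s0=0 s1=0 s3=0 s4=0 s2=0 clk=1
t3.Δ1 s0=0 s1=0 s3=0 s4=0 s2=0 clk=0
t4.Δ0 s0=0 s1=0 s3=0 s4=0 s2=0 clk=0
t4.Δ1 s0=0 s1=0 s3=0 s4=0 s2=0 clk=1
t5.Δ0 s0=0 s1=0 s3=0 s4=0 s2=0 clk=1
t5.Δ1 s0=0 s1=0 s3=0 s4=0 s2=0 clk=0
t6.Δ0 s0=0 s1=0 s3=0 s4=0 s2=0 clk=0
t6.Δ1 s0=0 s1=0 s3=0 s4=0 s2=0 clk=1

2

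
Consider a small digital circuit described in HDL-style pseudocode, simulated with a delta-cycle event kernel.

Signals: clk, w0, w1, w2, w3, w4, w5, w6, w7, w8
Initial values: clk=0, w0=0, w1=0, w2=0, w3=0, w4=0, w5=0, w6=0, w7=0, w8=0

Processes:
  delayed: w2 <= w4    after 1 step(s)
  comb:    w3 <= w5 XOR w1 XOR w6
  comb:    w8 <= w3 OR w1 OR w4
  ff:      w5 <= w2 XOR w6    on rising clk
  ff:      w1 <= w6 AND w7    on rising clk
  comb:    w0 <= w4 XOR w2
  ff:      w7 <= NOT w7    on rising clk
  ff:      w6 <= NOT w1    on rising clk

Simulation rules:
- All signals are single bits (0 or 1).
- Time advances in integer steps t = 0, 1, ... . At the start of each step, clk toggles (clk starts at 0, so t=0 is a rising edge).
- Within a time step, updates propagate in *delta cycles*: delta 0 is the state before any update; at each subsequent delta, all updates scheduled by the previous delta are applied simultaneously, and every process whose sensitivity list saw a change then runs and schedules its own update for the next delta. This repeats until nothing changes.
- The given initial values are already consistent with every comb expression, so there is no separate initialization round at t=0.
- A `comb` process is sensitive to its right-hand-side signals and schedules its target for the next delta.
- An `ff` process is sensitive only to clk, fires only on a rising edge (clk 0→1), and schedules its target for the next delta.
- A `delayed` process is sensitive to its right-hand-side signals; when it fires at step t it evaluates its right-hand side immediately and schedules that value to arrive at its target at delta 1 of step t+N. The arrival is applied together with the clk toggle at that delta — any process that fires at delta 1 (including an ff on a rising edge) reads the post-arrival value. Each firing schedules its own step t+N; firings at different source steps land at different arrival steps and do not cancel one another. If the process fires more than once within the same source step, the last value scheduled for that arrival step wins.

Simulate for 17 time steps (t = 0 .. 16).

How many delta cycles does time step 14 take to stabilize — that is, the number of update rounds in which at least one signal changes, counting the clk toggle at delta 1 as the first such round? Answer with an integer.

2

[bits: w3,w1,w4,w7,clk,w0,w8,w2,w6,w5]
t=0: Δ0=0000000000 Δ1=0000100000 Δ2=0001100010 Δ3=1001100010 Δ4=1001101010 | 4Δ
t=1: Δ0=1001101010 Δ1=1001001010 | 1Δ
t=2: Δ0=1001001010 Δ1=1001101010 Δ2=1100101011 | 2Δ
t=3: Δ0=1100101011 Δ1=1100001011 | 1Δ
t=4: Δ0=1100001011 Δ1=1100101011 Δ2=1001101001 | 2Δ
t=5: Δ0=1001101001 Δ1=1001001001 | 1Δ
t=6: Δ0=1001001001 Δ1=1001101001 Δ2=1000101010 | 2Δ
t=7: Δ0=1000101010 Δ1=1000001010 | 1Δ
t=8: Δ0=1000001010 Δ1=1000101010 Δ2=1001101011 Δ3=0001101011 Δ4=0001100011 | 4Δ
t=9: Δ0=0001100011 Δ1=0001000011 | 1Δ
t=10: Δ0=0001000011 Δ1=0001100011 Δ2=0100100011 Δ3=1100101011 | 3Δ
t=11: Δ0=1100101011 Δ1=1100001011 | 1Δ
t=12: Δ0=1100001011 Δ1=1100101011 Δ2=1001101001 | 2Δ
t=13: Δ0=1001101001 Δ1=1001001001 | 1Δ
t=14: Δ0=1001001001 Δ1=1001101001 Δ2=1000101010 | 2Δ
t=15: Δ0=1000101010 Δ1=1000001010 | 1Δ
t=16: Δ0=1000001010 Δ1=1000101010 Δ2=1001101011 Δ3=0001101011 Δ4=0001100011 | 4Δ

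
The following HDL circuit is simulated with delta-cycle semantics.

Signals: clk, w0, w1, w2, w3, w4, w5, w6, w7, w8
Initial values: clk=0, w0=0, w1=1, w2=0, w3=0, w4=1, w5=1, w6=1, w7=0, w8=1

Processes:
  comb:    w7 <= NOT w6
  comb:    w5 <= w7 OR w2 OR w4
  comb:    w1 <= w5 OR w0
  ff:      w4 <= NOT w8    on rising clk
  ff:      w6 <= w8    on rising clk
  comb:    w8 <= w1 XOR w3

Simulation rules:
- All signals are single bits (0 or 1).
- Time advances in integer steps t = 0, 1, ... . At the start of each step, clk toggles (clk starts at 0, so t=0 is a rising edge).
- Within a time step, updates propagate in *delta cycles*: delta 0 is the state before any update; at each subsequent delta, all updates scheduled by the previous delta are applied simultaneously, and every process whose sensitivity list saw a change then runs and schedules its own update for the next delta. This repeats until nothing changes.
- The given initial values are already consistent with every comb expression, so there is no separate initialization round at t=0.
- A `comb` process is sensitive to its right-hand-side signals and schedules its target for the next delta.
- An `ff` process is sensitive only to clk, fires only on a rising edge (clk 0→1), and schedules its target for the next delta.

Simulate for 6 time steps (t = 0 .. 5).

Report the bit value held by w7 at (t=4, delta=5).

0

t0.Δ0 w5=1 w3=0 w4=1 w7=0 w0=0 w1=1 w6=1 w2=0 clk=0 w8=1
t0.Δ1 w5=1 w3=0 w4=1 w7=0 w0=0 w1=1 w6=1 w2=0 clk=1 w8=1
t0.Δ2 w5=1 w3=0 w4=0 w7=0 w0=0 w1=1 w6=1 w2=0 clk=1 w8=1
t0.Δ3 w5=0 w3=0 w4=0 w7=0 w0=0 w1=1 w6=1 w2=0 clk=1 w8=1
t0.Δ4 w5=0 w3=0 w4=0 w7=0 w0=0 w1=0 w6=1 w2=0 clk=1 w8=1
t0.Δ5 w5=0 w3=0 w4=0 w7=0 w0=0 w1=0 w6=1 w2=0 clk=1 w8=0
t1.Δ0 w5=0 w3=0 w4=0 w7=0 w0=0 w1=0 w6=1 w2=0 clk=1 w8=0
t1.Δ1 w5=0 w3=0 w4=0 w7=0 w0=0 w1=0 w6=1 w2=0 clk=0 w8=0
t2.Δ0 w5=0 w3=0 w4=0 w7=0 w0=0 w1=0 w6=1 w2=0 clk=0 w8=0
t2.Δ1 w5=0 w3=0 w4=0 w7=0 w0=0 w1=0 w6=1 w2=0 clk=1 w8=0
t2.Δ2 w5=0 w3=0 w4=1 w7=0 w0=0 w1=0 w6=0 w2=0 clk=1 w8=0
t2.Δ3 w5=1 w3=0 w4=1 w7=1 w0=0 w1=0 w6=0 w2=0 clk=1 w8=0
t2.Δ4 w5=1 w3=0 w4=1 w7=1 w0=0 w1=1 w6=0 w2=0 clk=1 w8=0
t2.Δ5 w5=1 w3=0 w4=1 w7=1 w0=0 w1=1 w6=0 w2=0 clk=1 w8=1
t3.Δ0 w5=1 w3=0 w4=1 w7=1 w0=0 w1=1 w6=0 w2=0 clk=1 w8=1
t3.Δ1 w5=1 w3=0 w4=1 w7=1 w0=0 w1=1 w6=0 w2=0 clk=0 w8=1
t4.Δ0 w5=1 w3=0 w4=1 w7=1 w0=0 w1=1 w6=0 w2=0 clk=0 w8=1
t4.Δ1 w5=1 w3=0 w4=1 w7=1 w0=0 w1=1 w6=0 w2=0 clk=1 w8=1
t4.Δ2 w5=1 w3=0 w4=0 w7=1 w0=0 w1=1 w6=1 w2=0 clk=1 w8=1
t4.Δ3 w5=1 w3=0 w4=0 w7=0 w0=0 w1=1 w6=1 w2=0 clk=1 w8=1
t4.Δ4 w5=0 w3=0 w4=0 w7=0 w0=0 w1=1 w6=1 w2=0 clk=1 w8=1
t4.Δ5 w5=0 w3=0 w4=0 w7=0 w0=0 w1=0 w6=1 w2=0 clk=1 w8=1
t4.Δ6 w5=0 w3=0 w4=0 w7=0 w0=0 w1=0 w6=1 w2=0 clk=1 w8=0
t5.Δ0 w5=0 w3=0 w4=0 w7=0 w0=0 w1=0 w6=1 w2=0 clk=1 w8=0
t5.Δ1 w5=0 w3=0 w4=0 w7=0 w0=0 w1=0 w6=1 w2=0 clk=0 w8=0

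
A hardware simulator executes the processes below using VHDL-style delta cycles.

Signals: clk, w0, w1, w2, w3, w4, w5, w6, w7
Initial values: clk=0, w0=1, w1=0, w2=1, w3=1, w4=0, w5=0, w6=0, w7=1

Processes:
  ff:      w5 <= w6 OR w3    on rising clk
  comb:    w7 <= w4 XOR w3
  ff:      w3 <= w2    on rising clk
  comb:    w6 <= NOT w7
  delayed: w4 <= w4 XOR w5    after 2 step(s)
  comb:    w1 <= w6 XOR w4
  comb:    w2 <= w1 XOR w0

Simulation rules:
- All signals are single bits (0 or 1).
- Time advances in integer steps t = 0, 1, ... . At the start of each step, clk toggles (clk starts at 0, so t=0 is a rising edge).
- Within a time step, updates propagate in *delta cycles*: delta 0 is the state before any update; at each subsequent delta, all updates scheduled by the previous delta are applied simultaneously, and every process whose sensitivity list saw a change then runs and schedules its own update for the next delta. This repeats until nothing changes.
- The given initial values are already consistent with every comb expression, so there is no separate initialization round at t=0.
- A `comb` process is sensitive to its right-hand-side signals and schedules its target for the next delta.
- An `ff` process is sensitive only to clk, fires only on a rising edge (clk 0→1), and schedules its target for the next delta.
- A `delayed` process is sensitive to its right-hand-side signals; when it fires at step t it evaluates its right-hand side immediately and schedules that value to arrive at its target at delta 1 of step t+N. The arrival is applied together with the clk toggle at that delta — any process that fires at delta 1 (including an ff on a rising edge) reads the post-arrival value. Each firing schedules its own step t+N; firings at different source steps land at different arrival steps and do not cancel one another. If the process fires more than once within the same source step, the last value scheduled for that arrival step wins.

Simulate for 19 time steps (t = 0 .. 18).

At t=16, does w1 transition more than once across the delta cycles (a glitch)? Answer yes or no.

yes

[bits: w6,w7,w4,w3,w2,w1,w0,clk,w5]
t=0: Δ0=010110100 Δ1=010110110 Δ2=010110111 | 2Δ
t=1: Δ0=010110111 Δ1=010110101 | 1Δ
t=2: Δ0=010110101 Δ1=011110111 Δ2=001111111 Δ3=101101111 Δ4=101100111 Δ5=101110111 | 5Δ
t=3: Δ0=101110111 Δ1=101110101 | 1Δ
t=4: Δ0=101110101 Δ1=100110111 Δ2=110111111 Δ3=010101111 Δ4=010100111 Δ5=010110111 | 5Δ
t=5: Δ0=010110111 Δ1=010110101 | 1Δ
t=6: Δ0=010110101 Δ1=011110111 Δ2=001111111 Δ3=101101111 Δ4=101100111 Δ5=101110111 | 5Δ
t=7: Δ0=101110111 Δ1=101110101 | 1Δ
t=8: Δ0=101110101 Δ1=100110111 Δ2=110111111 Δ3=010101111 Δ4=010100111 Δ5=010110111 | 5Δ
t=9: Δ0=010110111 Δ1=010110101 | 1Δ
t=10: Δ0=010110101 Δ1=011110111 Δ2=001111111 Δ3=101101111 Δ4=101100111 Δ5=101110111 | 5Δ
t=11: Δ0=101110111 Δ1=101110101 | 1Δ
t=12: Δ0=101110101 Δ1=100110111 Δ2=110111111 Δ3=010101111 Δ4=010100111 Δ5=010110111 | 5Δ
t=13: Δ0=010110111 Δ1=010110101 | 1Δ
t=14: Δ0=010110101 Δ1=011110111 Δ2=001111111 Δ3=101101111 Δ4=101100111 Δ5=101110111 | 5Δ
t=15: Δ0=101110111 Δ1=101110101 | 1Δ
t=16: Δ0=101110101 Δ1=100110111 Δ2=110111111 Δ3=010101111 Δ4=010100111 Δ5=010110111 | 5Δ
t=17: Δ0=010110111 Δ1=010110101 | 1Δ
t=18: Δ0=010110101 Δ1=011110111 Δ2=001111111 Δ3=101101111 Δ4=101100111 Δ5=101110111 | 5Δ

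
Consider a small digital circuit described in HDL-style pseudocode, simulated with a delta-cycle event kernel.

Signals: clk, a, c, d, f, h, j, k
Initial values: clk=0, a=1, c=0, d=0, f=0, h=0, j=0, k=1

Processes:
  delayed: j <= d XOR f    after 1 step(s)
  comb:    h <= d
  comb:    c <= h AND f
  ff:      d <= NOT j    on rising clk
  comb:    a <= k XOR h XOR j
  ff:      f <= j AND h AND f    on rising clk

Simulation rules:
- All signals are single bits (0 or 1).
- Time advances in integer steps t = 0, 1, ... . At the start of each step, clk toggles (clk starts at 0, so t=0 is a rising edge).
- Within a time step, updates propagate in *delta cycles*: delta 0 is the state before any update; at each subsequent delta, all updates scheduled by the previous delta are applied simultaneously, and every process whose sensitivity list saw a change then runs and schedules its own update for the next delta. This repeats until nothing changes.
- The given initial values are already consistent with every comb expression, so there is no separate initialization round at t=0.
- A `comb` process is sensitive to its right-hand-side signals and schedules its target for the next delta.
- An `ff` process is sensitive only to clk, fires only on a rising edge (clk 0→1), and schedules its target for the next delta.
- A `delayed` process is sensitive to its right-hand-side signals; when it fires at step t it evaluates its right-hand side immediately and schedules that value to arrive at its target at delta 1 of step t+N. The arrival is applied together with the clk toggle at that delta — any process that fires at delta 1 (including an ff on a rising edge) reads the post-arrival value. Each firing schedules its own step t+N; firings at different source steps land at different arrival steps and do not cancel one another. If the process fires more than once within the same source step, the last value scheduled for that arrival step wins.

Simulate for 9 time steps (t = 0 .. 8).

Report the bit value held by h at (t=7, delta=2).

[bits: d,h,a,j,k,f,clk,c]
t=0: Δ0=00101000 Δ1=00101010 Δ2=10101010 Δ3=11101010 Δ4=11001010 | 4Δ
t=1: Δ0=11001010 Δ1=11011000 Δ2=11111000 | 2Δ
t=2: Δ0=11111000 Δ1=11111010 Δ2=01111010 Δ3=00111010 Δ4=00011010 | 4Δ
t=3: Δ0=00011010 Δ1=00001000 Δ2=00101000 | 2Δ
t=4: Δ0=00101000 Δ1=00101010 Δ2=10101010 Δ3=11101010 Δ4=11001010 | 4Δ
t=5: Δ0=11001010 Δ1=11011000 Δ2=11111000 | 2Δ
t=6: Δ0=11111000 Δ1=11111010 Δ2=01111010 Δ3=00111010 Δ4=00011010 | 4Δ
t=7: Δ0=00011010 Δ1=00001000 Δ2=00101000 | 2Δ
t=8: Δ0=00101000 Δ1=00101010 Δ2=10101010 Δ3=11101010 Δ4=11001010 | 4Δ

0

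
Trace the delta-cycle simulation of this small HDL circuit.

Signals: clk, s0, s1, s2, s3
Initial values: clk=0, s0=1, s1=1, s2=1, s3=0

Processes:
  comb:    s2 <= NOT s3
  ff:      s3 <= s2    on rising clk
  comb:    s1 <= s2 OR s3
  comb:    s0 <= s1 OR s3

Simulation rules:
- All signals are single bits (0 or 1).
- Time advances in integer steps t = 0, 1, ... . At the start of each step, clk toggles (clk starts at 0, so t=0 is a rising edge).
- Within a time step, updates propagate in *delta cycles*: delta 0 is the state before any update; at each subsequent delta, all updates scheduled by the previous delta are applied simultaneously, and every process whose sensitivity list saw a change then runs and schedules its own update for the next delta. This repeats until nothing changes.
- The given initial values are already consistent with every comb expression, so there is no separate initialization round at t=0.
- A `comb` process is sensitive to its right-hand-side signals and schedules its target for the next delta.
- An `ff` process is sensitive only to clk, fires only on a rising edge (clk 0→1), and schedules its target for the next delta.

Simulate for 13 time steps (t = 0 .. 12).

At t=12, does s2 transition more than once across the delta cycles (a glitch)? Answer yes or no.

no

t0.Δ0 s2=1 s0=1 clk=0 s1=1 s3=0
t0.Δ1 s2=1 s0=1 clk=1 s1=1 s3=0
t0.Δ2 s2=1 s0=1 clk=1 s1=1 s3=1
t0.Δ3 s2=0 s0=1 clk=1 s1=1 s3=1
t1.Δ0 s2=0 s0=1 clk=1 s1=1 s3=1
t1.Δ1 s2=0 s0=1 clk=0 s1=1 s3=1
t2.Δ0 s2=0 s0=1 clk=0 s1=1 s3=1
t2.Δ1 s2=0 s0=1 clk=1 s1=1 s3=1
t2.Δ2 s2=0 s0=1 clk=1 s1=1 s3=0
t2.Δ3 s2=1 s0=1 clk=1 s1=0 s3=0
t2.Δ4 s2=1 s0=0 clk=1 s1=1 s3=0
t2.Δ5 s2=1 s0=1 clk=1 s1=1 s3=0
t3.Δ0 s2=1 s0=1 clk=1 s1=1 s3=0
t3.Δ1 s2=1 s0=1 clk=0 s1=1 s3=0
t4.Δ0 s2=1 s0=1 clk=0 s1=1 s3=0
t4.Δ1 s2=1 s0=1 clk=1 s1=1 s3=0
t4.Δ2 s2=1 s0=1 clk=1 s1=1 s3=1
t4.Δ3 s2=0 s0=1 clk=1 s1=1 s3=1
t5.Δ0 s2=0 s0=1 clk=1 s1=1 s3=1
t5.Δ1 s2=0 s0=1 clk=0 s1=1 s3=1
t6.Δ0 s2=0 s0=1 clk=0 s1=1 s3=1
t6.Δ1 s2=0 s0=1 clk=1 s1=1 s3=1
t6.Δ2 s2=0 s0=1 clk=1 s1=1 s3=0
t6.Δ3 s2=1 s0=1 clk=1 s1=0 s3=0
t6.Δ4 s2=1 s0=0 clk=1 s1=1 s3=0
t6.Δ5 s2=1 s0=1 clk=1 s1=1 s3=0
t7.Δ0 s2=1 s0=1 clk=1 s1=1 s3=0
t7.Δ1 s2=1 s0=1 clk=0 s1=1 s3=0
t8.Δ0 s2=1 s0=1 clk=0 s1=1 s3=0
t8.Δ1 s2=1 s0=1 clk=1 s1=1 s3=0
t8.Δ2 s2=1 s0=1 clk=1 s1=1 s3=1
t8.Δ3 s2=0 s0=1 clk=1 s1=1 s3=1
t9.Δ0 s2=0 s0=1 clk=1 s1=1 s3=1
t9.Δ1 s2=0 s0=1 clk=0 s1=1 s3=1
t10.Δ0 s2=0 s0=1 clk=0 s1=1 s3=1
t10.Δ1 s2=0 s0=1 clk=1 s1=1 s3=1
t10.Δ2 s2=0 s0=1 clk=1 s1=1 s3=0
t10.Δ3 s2=1 s0=1 clk=1 s1=0 s3=0
t10.Δ4 s2=1 s0=0 clk=1 s1=1 s3=0
t10.Δ5 s2=1 s0=1 clk=1 s1=1 s3=0
t11.Δ0 s2=1 s0=1 clk=1 s1=1 s3=0
t11.Δ1 s2=1 s0=1 clk=0 s1=1 s3=0
t12.Δ0 s2=1 s0=1 clk=0 s1=1 s3=0
t12.Δ1 s2=1 s0=1 clk=1 s1=1 s3=0
t12.Δ2 s2=1 s0=1 clk=1 s1=1 s3=1
t12.Δ3 s2=0 s0=1 clk=1 s1=1 s3=1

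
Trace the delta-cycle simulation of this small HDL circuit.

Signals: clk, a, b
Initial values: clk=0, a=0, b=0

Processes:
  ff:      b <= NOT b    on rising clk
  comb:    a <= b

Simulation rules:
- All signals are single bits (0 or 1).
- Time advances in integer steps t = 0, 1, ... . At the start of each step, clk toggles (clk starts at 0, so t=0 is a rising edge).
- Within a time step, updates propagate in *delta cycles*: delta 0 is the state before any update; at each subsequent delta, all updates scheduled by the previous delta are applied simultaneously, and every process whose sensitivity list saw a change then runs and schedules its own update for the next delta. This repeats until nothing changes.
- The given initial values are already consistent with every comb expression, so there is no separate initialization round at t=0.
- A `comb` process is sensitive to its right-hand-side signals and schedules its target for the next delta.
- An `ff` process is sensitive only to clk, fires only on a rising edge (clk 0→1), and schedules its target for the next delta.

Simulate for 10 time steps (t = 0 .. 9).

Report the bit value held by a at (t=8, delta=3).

1

t0.Δ0 clk=0 b=0 a=0
t0.Δ1 clk=1 b=0 a=0
t0.Δ2 clk=1 b=1 a=0
t0.Δ3 clk=1 b=1 a=1
t1.Δ0 clk=1 b=1 a=1
t1.Δ1 clk=0 b=1 a=1
t2.Δ0 clk=0 b=1 a=1
t2.Δ1 clk=1 b=1 a=1
t2.Δ2 clk=1 b=0 a=1
t2.Δ3 clk=1 b=0 a=0
t3.Δ0 clk=1 b=0 a=0
t3.Δ1 clk=0 b=0 a=0
t4.Δ0 clk=0 b=0 a=0
t4.Δ1 clk=1 b=0 a=0
t4.Δ2 clk=1 b=1 a=0
t4.Δ3 clk=1 b=1 a=1
t5.Δ0 clk=1 b=1 a=1
t5.Δ1 clk=0 b=1 a=1
t6.Δ0 clk=0 b=1 a=1
t6.Δ1 clk=1 b=1 a=1
t6.Δ2 clk=1 b=0 a=1
t6.Δ3 clk=1 b=0 a=0
t7.Δ0 clk=1 b=0 a=0
t7.Δ1 clk=0 b=0 a=0
t8.Δ0 clk=0 b=0 a=0
t8.Δ1 clk=1 b=0 a=0
t8.Δ2 clk=1 b=1 a=0
t8.Δ3 clk=1 b=1 a=1
t9.Δ0 clk=1 b=1 a=1
t9.Δ1 clk=0 b=1 a=1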